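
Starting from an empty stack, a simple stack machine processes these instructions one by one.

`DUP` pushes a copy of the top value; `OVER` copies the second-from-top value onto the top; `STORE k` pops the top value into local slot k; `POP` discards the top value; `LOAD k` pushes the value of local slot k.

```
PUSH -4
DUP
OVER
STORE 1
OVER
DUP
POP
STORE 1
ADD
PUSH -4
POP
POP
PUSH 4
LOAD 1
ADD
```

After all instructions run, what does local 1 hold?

-4

PUSH -4  [-4]
DUP      [-4, -4]
OVER     [-4, -4, -4]
STORE 1  [-4, -4]
OVER     [-4, -4, -4]
DUP      [-4, -4, -4, -4]
POP      [-4, -4, -4]
STORE 1  [-4, -4]
ADD      [-8]
PUSH -4  [-8, -4]
POP      [-8]
POP      []
PUSH 4   [4]
LOAD 1   [4, -4]
ADD      [0]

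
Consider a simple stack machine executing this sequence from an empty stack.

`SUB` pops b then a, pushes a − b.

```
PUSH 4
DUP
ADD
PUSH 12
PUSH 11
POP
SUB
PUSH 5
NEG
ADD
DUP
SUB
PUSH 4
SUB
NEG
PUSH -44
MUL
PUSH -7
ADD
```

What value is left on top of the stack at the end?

-183

PUSH 4   → [4]
DUP      → [4, 4]
ADD      → [8]
PUSH 12  → [8, 12]
PUSH 11  → [8, 12, 11]
POP      → [8, 12]
SUB      → [-4]
PUSH 5   → [-4, 5]
NEG      → [-4, -5]
ADD      → [-9]
DUP      → [-9, -9]
SUB      → [0]
PUSH 4   → [0, 4]
SUB      → [-4]
NEG      → [4]
PUSH -44 → [4, -44]
MUL      → [-176]
PUSH -7  → [-176, -7]
ADD      → [-183]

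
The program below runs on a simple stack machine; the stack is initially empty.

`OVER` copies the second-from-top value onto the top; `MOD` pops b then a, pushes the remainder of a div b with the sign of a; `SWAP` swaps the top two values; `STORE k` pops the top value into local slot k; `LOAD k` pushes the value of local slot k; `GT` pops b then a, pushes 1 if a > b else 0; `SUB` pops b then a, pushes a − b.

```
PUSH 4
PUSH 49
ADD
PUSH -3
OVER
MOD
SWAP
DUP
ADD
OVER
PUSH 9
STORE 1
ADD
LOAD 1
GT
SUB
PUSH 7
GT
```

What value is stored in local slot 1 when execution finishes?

9

PUSH 4  -> 4
PUSH 49 -> 4 49
ADD     -> 53
PUSH -3 -> 53 -3
OVER    -> 53 -3 53
MOD     -> 53 -3
SWAP    -> -3 53
DUP     -> -3 53 53
ADD     -> -3 106
OVER    -> -3 106 -3
PUSH 9  -> -3 106 -3 9
STORE 1 -> -3 106 -3
ADD     -> -3 103
LOAD 1  -> -3 103 9
GT      -> -3 1
SUB     -> -4
PUSH 7  -> -4 7
GT      -> 0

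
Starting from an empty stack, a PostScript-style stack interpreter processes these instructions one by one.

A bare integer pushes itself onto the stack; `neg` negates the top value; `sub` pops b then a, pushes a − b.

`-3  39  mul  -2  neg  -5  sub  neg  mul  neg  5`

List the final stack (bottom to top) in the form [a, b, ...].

-3  → -3
39  → -3 39
mul → -117
-2  → -117 -2
neg → -117 2
-5  → -117 2 -5
sub → -117 7
neg → -117 -7
mul → 819
neg → -819
5   → -819 5

[-819, 5]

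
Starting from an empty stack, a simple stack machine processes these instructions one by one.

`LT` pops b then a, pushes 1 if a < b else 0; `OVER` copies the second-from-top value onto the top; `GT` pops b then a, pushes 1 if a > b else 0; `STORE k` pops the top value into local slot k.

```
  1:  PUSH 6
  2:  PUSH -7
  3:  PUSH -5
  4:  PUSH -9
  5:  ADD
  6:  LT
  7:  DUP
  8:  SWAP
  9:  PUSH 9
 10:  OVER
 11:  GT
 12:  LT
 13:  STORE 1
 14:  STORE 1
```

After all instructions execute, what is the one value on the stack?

PUSH 6  : 6
PUSH -7 : 6 -7
PUSH -5 : 6 -7 -5
PUSH -9 : 6 -7 -5 -9
ADD     : 6 -7 -14
LT      : 6 0
DUP     : 6 0 0
SWAP    : 6 0 0
PUSH 9  : 6 0 0 9
OVER    : 6 0 0 9 0
GT      : 6 0 0 1
LT      : 6 0 1
STORE 1 : 6 0
STORE 1 : 6

6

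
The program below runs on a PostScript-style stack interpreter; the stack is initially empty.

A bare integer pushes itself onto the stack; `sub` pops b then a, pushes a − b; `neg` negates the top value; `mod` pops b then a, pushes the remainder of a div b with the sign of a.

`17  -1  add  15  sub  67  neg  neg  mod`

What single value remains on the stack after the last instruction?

1

17  : [17]
-1  : [17, -1]
add : [16]
15  : [16, 15]
sub : [1]
67  : [1, 67]
neg : [1, -67]
neg : [1, 67]
mod : [1]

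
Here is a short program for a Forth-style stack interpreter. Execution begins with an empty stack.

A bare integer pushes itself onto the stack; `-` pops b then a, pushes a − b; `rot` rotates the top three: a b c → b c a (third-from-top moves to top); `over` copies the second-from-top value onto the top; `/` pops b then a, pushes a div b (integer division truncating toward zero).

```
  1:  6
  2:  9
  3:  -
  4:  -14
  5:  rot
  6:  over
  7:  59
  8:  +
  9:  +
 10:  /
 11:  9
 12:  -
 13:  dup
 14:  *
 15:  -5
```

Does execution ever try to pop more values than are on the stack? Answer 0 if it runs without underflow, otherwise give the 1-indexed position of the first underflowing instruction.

5

6    6
9    6 9
-    -3
-14  -3 -14
rot  — needs 3 operands, stack has 2 → underflow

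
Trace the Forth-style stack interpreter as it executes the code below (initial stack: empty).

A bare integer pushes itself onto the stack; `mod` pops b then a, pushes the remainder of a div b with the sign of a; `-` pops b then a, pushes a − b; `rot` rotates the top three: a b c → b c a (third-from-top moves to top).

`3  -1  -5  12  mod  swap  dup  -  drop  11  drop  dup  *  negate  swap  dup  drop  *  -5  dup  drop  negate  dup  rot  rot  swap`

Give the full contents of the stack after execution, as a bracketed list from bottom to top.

3      -> [3]
-1     -> [3, -1]
-5     -> [3, -1, -5]
12     -> [3, -1, -5, 12]
mod    -> [3, -1, -5]
swap   -> [3, -5, -1]
dup    -> [3, -5, -1, -1]
-      -> [3, -5, 0]
drop   -> [3, -5]
11     -> [3, -5, 11]
drop   -> [3, -5]
dup    -> [3, -5, -5]
*      -> [3, 25]
negate -> [3, -25]
swap   -> [-25, 3]
dup    -> [-25, 3, 3]
drop   -> [-25, 3]
*      -> [-75]
-5     -> [-75, -5]
dup    -> [-75, -5, -5]
drop   -> [-75, -5]
negate -> [-75, 5]
dup    -> [-75, 5, 5]
rot    -> [5, 5, -75]
rot    -> [5, -75, 5]
swap   -> [5, 5, -75]

[5, 5, -75]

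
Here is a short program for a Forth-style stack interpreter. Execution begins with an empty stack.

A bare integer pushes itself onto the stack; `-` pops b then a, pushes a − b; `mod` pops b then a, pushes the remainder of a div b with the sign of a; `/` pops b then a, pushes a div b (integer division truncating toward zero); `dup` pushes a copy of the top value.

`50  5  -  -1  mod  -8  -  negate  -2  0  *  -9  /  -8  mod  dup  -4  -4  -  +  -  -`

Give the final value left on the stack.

50     → 50
5      → 50 5
-      → 45
-1     → 45 -1
mod    → 0
-8     → 0 -8
-      → 8
negate → -8
-2     → -8 -2
0      → -8 -2 0
*      → -8 0
-9     → -8 0 -9
/      → -8 0
-8     → -8 0 -8
mod    → -8 0
dup    → -8 0 0
-4     → -8 0 0 -4
-4     → -8 0 0 -4 -4
-      → -8 0 0 0
+      → -8 0 0
-      → -8 0
-      → -8

-8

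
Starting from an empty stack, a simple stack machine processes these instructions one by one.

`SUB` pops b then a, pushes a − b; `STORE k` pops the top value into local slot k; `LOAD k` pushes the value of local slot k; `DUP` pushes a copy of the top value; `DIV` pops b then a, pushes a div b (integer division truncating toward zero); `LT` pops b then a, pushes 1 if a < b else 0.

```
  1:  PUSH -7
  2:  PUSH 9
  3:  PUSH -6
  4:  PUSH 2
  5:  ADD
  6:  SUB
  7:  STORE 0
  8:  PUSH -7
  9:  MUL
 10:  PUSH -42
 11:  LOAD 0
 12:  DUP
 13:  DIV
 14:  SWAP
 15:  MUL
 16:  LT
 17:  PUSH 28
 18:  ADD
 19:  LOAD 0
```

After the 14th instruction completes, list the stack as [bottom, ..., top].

PUSH -7  → [-7]
PUSH 9   → [-7, 9]
PUSH -6  → [-7, 9, -6]
PUSH 2   → [-7, 9, -6, 2]
ADD      → [-7, 9, -4]
SUB      → [-7, 13]
STORE 0  → [-7]
PUSH -7  → [-7, -7]
MUL      → [49]
PUSH -42 → [49, -42]
LOAD 0   → [49, -42, 13]
DUP      → [49, -42, 13, 13]
DIV      → [49, -42, 1]
SWAP     → [49, 1, -42]

[49, 1, -42]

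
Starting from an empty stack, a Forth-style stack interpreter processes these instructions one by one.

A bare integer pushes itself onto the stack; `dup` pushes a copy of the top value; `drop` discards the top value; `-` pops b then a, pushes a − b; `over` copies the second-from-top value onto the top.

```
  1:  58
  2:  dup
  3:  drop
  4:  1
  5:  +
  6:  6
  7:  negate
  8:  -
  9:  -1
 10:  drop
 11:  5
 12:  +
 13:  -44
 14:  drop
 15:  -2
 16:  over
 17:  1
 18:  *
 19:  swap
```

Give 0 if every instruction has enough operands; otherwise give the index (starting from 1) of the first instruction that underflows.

58     -> 58
dup    -> 58 58
drop   -> 58
1      -> 58 1
+      -> 59
6      -> 59 6
negate -> 59 -6
-      -> 65
-1     -> 65 -1
drop   -> 65
5      -> 65 5
+      -> 70
-44    -> 70 -44
drop   -> 70
-2     -> 70 -2
over   -> 70 -2 70
1      -> 70 -2 70 1
*      -> 70 -2 70
swap   -> 70 70 -2

0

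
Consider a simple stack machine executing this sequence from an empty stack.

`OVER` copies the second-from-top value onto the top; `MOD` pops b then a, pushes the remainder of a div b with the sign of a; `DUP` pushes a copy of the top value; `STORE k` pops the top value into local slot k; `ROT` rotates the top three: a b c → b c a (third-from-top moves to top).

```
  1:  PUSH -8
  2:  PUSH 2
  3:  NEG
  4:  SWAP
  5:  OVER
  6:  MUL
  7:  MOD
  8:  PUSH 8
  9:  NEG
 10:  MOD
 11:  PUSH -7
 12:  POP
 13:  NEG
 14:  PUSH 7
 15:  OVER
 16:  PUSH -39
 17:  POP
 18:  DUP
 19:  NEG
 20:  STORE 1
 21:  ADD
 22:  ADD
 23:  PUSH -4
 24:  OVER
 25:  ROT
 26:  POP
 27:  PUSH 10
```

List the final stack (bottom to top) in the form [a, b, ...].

PUSH -8  -> -8
PUSH 2   -> -8 2
NEG      -> -8 -2
SWAP     -> -2 -8
OVER     -> -2 -8 -2
MUL      -> -2 16
MOD      -> -2
PUSH 8   -> -2 8
NEG      -> -2 -8
MOD      -> -2
PUSH -7  -> -2 -7
POP      -> -2
NEG      -> 2
PUSH 7   -> 2 7
OVER     -> 2 7 2
PUSH -39 -> 2 7 2 -39
POP      -> 2 7 2
DUP      -> 2 7 2 2
NEG      -> 2 7 2 -2
STORE 1  -> 2 7 2
ADD      -> 2 9
ADD      -> 11
PUSH -4  -> 11 -4
OVER     -> 11 -4 11
ROT      -> -4 11 11
POP      -> -4 11
PUSH 10  -> -4 11 10

[-4, 11, 10]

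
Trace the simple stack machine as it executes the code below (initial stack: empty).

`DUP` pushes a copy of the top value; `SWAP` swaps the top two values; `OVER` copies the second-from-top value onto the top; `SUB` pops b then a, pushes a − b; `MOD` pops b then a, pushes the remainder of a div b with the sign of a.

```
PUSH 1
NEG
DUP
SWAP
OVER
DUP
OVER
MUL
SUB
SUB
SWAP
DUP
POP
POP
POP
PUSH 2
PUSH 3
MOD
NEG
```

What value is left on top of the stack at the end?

PUSH 1 → 1
NEG    → -1
DUP    → -1 -1
SWAP   → -1 -1
OVER   → -1 -1 -1
DUP    → -1 -1 -1 -1
OVER   → -1 -1 -1 -1 -1
MUL    → -1 -1 -1 1
SUB    → -1 -1 -2
SUB    → -1 1
SWAP   → 1 -1
DUP    → 1 -1 -1
POP    → 1 -1
POP    → 1
POP    → (empty)
PUSH 2 → 2
PUSH 3 → 2 3
MOD    → 2
NEG    → -2

-2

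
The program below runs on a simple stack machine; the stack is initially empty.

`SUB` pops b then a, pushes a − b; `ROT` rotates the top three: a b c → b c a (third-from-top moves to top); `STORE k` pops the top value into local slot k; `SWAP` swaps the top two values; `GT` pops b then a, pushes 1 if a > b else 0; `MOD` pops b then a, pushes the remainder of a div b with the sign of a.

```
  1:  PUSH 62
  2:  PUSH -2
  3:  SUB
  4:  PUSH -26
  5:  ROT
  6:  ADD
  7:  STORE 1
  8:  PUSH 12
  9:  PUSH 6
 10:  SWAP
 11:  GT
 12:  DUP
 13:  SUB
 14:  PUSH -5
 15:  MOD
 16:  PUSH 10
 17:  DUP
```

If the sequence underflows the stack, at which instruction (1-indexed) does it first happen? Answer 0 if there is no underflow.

5

PUSH 62   [62]
PUSH -2   [62, -2]
SUB       [64]
PUSH -26  [64, -26]
ROT  — needs 3 operands, stack has 2 → underflow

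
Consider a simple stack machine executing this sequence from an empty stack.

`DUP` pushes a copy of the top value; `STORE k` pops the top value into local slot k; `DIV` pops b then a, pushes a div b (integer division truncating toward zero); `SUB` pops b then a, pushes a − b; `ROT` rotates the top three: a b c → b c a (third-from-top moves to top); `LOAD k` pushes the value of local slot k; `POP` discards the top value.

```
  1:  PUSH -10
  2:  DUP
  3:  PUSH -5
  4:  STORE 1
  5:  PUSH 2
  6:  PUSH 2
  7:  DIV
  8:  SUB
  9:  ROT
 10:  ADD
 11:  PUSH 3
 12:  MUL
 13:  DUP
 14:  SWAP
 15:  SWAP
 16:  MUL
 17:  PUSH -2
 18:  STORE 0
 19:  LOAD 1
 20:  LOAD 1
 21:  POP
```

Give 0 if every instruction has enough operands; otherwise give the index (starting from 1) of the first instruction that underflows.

9

PUSH -10 -> [-10]
DUP      -> [-10, -10]
PUSH -5  -> [-10, -10, -5]
STORE 1  -> [-10, -10]
PUSH 2   -> [-10, -10, 2]
PUSH 2   -> [-10, -10, 2, 2]
DIV      -> [-10, -10, 1]
SUB      -> [-10, -11]
ROT  — needs 3 operands, stack has 2 → underflow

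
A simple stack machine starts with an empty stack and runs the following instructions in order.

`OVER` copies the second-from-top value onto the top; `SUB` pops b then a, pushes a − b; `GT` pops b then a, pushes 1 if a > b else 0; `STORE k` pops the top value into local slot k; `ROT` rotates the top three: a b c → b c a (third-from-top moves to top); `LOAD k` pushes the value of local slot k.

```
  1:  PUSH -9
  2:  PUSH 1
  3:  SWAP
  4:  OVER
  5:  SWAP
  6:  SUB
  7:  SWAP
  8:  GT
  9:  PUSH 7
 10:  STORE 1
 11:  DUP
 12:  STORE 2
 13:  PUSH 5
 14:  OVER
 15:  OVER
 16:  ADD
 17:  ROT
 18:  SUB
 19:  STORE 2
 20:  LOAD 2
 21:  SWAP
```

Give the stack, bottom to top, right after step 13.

PUSH -9 -> [-9]
PUSH 1  -> [-9, 1]
SWAP    -> [1, -9]
OVER    -> [1, -9, 1]
SWAP    -> [1, 1, -9]
SUB     -> [1, 10]
SWAP    -> [10, 1]
GT      -> [1]
PUSH 7  -> [1, 7]
STORE 1 -> [1]
DUP     -> [1, 1]
STORE 2 -> [1]
PUSH 5  -> [1, 5]

[1, 5]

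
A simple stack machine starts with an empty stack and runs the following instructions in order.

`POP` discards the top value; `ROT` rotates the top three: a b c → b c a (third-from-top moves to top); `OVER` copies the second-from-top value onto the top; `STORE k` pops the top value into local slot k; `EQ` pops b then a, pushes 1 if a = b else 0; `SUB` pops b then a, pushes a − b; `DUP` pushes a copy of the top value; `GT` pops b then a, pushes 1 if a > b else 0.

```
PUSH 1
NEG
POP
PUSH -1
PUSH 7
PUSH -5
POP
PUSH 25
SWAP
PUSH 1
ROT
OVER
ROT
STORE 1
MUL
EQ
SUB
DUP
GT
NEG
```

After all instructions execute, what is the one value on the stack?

0

PUSH 1   [1]
NEG      [-1]
POP      []
PUSH -1  [-1]
PUSH 7   [-1, 7]
PUSH -5  [-1, 7, -5]
POP      [-1, 7]
PUSH 25  [-1, 7, 25]
SWAP     [-1, 25, 7]
PUSH 1   [-1, 25, 7, 1]
ROT      [-1, 7, 1, 25]
OVER     [-1, 7, 1, 25, 1]
ROT      [-1, 7, 25, 1, 1]
STORE 1  [-1, 7, 25, 1]
MUL      [-1, 7, 25]
EQ       [-1, 0]
SUB      [-1]
DUP      [-1, -1]
GT       [0]
NEG      [0]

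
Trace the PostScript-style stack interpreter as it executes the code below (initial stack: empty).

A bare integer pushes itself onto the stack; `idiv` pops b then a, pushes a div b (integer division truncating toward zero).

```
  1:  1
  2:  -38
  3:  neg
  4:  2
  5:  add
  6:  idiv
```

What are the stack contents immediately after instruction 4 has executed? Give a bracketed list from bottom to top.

[1, 38, 2]

1   → [1]
-38 → [1, -38]
neg → [1, 38]
2   → [1, 38, 2]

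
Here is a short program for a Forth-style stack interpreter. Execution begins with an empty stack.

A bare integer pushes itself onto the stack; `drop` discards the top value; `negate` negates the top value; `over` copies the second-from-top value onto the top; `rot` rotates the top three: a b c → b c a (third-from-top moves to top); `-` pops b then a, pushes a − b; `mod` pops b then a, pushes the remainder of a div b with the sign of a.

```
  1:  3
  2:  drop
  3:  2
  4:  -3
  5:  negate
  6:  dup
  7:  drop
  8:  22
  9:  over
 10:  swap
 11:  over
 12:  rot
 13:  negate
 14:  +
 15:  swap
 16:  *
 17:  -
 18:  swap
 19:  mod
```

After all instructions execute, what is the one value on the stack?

1

3       [3]
drop    []
2       [2]
-3      [2, -3]
negate  [2, 3]
dup     [2, 3, 3]
drop    [2, 3]
22      [2, 3, 22]
over    [2, 3, 22, 3]
swap    [2, 3, 3, 22]
over    [2, 3, 3, 22, 3]
rot     [2, 3, 22, 3, 3]
negate  [2, 3, 22, 3, -3]
+       [2, 3, 22, 0]
swap    [2, 3, 0, 22]
*       [2, 3, 0]
-       [2, 3]
swap    [3, 2]
mod     [1]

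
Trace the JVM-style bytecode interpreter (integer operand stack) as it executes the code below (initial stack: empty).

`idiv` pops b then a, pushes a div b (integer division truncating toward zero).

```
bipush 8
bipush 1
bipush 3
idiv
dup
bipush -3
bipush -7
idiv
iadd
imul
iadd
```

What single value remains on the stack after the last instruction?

bipush 8  → 8
bipush 1  → 8 1
bipush 3  → 8 1 3
idiv      → 8 0
dup       → 8 0 0
bipush -3 → 8 0 0 -3
bipush -7 → 8 0 0 -3 -7
idiv      → 8 0 0 0
iadd      → 8 0 0
imul      → 8 0
iadd      → 8

8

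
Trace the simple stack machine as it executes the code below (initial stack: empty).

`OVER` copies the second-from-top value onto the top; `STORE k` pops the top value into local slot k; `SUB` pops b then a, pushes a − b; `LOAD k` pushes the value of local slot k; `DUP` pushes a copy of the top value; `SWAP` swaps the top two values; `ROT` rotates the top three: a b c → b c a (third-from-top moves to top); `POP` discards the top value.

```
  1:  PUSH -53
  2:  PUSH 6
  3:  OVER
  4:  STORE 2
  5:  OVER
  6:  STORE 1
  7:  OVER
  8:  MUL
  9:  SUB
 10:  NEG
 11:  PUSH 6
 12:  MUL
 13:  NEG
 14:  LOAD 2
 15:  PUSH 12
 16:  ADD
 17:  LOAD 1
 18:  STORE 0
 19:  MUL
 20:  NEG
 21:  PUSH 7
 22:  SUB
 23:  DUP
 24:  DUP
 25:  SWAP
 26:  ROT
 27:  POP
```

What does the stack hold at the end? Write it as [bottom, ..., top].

PUSH -53 : [-53]
PUSH 6   : [-53, 6]
OVER     : [-53, 6, -53]
STORE 2  : [-53, 6]
OVER     : [-53, 6, -53]
STORE 1  : [-53, 6]
OVER     : [-53, 6, -53]
MUL      : [-53, -318]
SUB      : [265]
NEG      : [-265]
PUSH 6   : [-265, 6]
MUL      : [-1590]
NEG      : [1590]
LOAD 2   : [1590, -53]
PUSH 12  : [1590, -53, 12]
ADD      : [1590, -41]
LOAD 1   : [1590, -41, -53]
STORE 0  : [1590, -41]
MUL      : [-65190]
NEG      : [65190]
PUSH 7   : [65190, 7]
SUB      : [65183]
DUP      : [65183, 65183]
DUP      : [65183, 65183, 65183]
SWAP     : [65183, 65183, 65183]
ROT      : [65183, 65183, 65183]
POP      : [65183, 65183]

[65183, 65183]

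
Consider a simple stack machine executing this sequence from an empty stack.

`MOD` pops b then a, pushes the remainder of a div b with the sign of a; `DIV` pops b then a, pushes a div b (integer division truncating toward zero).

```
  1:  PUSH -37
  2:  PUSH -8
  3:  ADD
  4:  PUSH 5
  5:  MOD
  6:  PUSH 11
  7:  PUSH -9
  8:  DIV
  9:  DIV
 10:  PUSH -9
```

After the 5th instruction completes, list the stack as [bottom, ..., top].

PUSH -37 : -37
PUSH -8  : -37 -8
ADD      : -45
PUSH 5   : -45 5
MOD      : 0

[0]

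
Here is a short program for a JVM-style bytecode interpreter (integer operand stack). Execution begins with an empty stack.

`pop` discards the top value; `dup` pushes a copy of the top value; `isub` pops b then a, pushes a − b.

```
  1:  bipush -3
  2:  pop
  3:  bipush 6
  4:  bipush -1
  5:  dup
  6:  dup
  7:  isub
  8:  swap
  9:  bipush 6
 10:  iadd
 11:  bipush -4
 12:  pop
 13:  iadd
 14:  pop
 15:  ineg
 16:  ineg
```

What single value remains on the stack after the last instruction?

bipush -3  -3
pop        (empty)
bipush 6   6
bipush -1  6 -1
dup        6 -1 -1
dup        6 -1 -1 -1
isub       6 -1 0
swap       6 0 -1
bipush 6   6 0 -1 6
iadd       6 0 5
bipush -4  6 0 5 -4
pop        6 0 5
iadd       6 5
pop        6
ineg       -6
ineg       6

6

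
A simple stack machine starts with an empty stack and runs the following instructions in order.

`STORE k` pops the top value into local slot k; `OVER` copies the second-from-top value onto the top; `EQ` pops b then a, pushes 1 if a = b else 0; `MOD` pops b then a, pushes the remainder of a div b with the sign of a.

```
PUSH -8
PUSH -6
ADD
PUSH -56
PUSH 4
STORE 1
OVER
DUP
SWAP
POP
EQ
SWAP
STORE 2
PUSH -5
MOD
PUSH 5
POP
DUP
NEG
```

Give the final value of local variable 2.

-14

PUSH -8   [-8]
PUSH -6   [-8, -6]
ADD       [-14]
PUSH -56  [-14, -56]
PUSH 4    [-14, -56, 4]
STORE 1   [-14, -56]
OVER      [-14, -56, -14]
DUP       [-14, -56, -14, -14]
SWAP      [-14, -56, -14, -14]
POP       [-14, -56, -14]
EQ        [-14, 0]
SWAP      [0, -14]
STORE 2   [0]
PUSH -5   [0, -5]
MOD       [0]
PUSH 5    [0, 5]
POP       [0]
DUP       [0, 0]
NEG       [0, 0]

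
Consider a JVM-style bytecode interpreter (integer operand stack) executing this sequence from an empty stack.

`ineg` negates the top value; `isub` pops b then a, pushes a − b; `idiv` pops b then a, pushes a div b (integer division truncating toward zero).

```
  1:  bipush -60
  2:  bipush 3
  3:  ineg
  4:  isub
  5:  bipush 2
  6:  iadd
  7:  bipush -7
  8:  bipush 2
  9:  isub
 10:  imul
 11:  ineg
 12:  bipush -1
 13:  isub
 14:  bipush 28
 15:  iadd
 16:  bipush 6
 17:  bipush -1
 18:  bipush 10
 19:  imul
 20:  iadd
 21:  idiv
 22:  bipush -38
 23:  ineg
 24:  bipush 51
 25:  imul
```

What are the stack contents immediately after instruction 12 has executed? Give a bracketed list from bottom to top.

[-495, -1]

bipush -60  [-60]
bipush 3    [-60, 3]
ineg        [-60, -3]
isub        [-57]
bipush 2    [-57, 2]
iadd        [-55]
bipush -7   [-55, -7]
bipush 2    [-55, -7, 2]
isub        [-55, -9]
imul        [495]
ineg        [-495]
bipush -1   [-495, -1]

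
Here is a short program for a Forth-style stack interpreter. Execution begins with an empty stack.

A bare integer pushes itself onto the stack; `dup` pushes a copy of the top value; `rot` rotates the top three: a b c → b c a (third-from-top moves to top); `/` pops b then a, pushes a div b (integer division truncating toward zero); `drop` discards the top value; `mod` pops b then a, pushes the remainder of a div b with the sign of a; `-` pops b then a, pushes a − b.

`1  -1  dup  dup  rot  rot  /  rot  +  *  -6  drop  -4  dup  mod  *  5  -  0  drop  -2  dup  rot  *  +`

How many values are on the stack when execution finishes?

1

1    -> [1]
-1   -> [1, -1]
dup  -> [1, -1, -1]
dup  -> [1, -1, -1, -1]
rot  -> [1, -1, -1, -1]
rot  -> [1, -1, -1, -1]
/    -> [1, -1, 1]
rot  -> [-1, 1, 1]
+    -> [-1, 2]
*    -> [-2]
-6   -> [-2, -6]
drop -> [-2]
-4   -> [-2, -4]
dup  -> [-2, -4, -4]
mod  -> [-2, 0]
*    -> [0]
5    -> [0, 5]
-    -> [-5]
0    -> [-5, 0]
drop -> [-5]
-2   -> [-5, -2]
dup  -> [-5, -2, -2]
rot  -> [-2, -2, -5]
*    -> [-2, 10]
+    -> [8]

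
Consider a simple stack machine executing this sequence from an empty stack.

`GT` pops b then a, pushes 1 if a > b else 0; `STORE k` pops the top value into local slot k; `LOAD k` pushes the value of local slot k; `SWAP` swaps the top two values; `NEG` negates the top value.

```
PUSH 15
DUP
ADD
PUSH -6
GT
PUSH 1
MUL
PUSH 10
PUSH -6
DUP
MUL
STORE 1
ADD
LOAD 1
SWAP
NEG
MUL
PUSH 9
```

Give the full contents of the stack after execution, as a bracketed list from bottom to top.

[-396, 9]

PUSH 15 : 15
DUP     : 15 15
ADD     : 30
PUSH -6 : 30 -6
GT      : 1
PUSH 1  : 1 1
MUL     : 1
PUSH 10 : 1 10
PUSH -6 : 1 10 -6
DUP     : 1 10 -6 -6
MUL     : 1 10 36
STORE 1 : 1 10
ADD     : 11
LOAD 1  : 11 36
SWAP    : 36 11
NEG     : 36 -11
MUL     : -396
PUSH 9  : -396 9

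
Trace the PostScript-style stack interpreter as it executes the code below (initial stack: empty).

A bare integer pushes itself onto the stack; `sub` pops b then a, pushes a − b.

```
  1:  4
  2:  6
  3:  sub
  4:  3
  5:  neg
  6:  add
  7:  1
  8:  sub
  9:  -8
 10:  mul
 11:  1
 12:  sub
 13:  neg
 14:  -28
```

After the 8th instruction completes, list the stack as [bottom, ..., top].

[-6]

4   : 4
6   : 4 6
sub : -2
3   : -2 3
neg : -2 -3
add : -5
1   : -5 1
sub : -6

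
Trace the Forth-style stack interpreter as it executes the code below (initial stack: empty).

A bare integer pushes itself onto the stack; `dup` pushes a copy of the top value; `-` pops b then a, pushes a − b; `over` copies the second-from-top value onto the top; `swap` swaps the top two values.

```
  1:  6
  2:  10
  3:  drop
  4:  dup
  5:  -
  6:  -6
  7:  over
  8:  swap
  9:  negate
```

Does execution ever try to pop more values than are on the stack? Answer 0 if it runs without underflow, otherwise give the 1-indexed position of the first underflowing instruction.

0

6      -> [6]
10     -> [6, 10]
drop   -> [6]
dup    -> [6, 6]
-      -> [0]
-6     -> [0, -6]
over   -> [0, -6, 0]
swap   -> [0, 0, -6]
negate -> [0, 0, 6]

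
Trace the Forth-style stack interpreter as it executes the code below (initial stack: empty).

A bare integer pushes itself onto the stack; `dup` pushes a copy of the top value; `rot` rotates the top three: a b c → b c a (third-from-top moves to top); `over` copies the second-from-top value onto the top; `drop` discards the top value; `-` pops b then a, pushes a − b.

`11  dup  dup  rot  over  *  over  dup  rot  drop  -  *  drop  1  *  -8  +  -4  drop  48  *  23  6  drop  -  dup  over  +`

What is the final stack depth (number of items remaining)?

11   → [11]
dup  → [11, 11]
dup  → [11, 11, 11]
rot  → [11, 11, 11]
over → [11, 11, 11, 11]
*    → [11, 11, 121]
over → [11, 11, 121, 11]
dup  → [11, 11, 121, 11, 11]
rot  → [11, 11, 11, 11, 121]
drop → [11, 11, 11, 11]
-    → [11, 11, 0]
*    → [11, 0]
drop → [11]
1    → [11, 1]
*    → [11]
-8   → [11, -8]
+    → [3]
-4   → [3, -4]
drop → [3]
48   → [3, 48]
*    → [144]
23   → [144, 23]
6    → [144, 23, 6]
drop → [144, 23]
-    → [121]
dup  → [121, 121]
over → [121, 121, 121]
+    → [121, 242]

2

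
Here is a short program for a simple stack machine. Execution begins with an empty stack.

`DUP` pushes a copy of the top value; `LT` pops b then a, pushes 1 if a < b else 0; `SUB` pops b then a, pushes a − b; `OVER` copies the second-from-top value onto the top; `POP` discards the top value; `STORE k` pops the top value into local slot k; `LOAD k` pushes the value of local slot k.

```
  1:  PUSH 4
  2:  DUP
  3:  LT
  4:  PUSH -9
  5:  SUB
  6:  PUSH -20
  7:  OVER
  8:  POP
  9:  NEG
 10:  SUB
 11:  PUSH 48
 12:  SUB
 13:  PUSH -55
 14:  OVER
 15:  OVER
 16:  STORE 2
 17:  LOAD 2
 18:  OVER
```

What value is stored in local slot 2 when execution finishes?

PUSH 4    [4]
DUP       [4, 4]
LT        [0]
PUSH -9   [0, -9]
SUB       [9]
PUSH -20  [9, -20]
OVER      [9, -20, 9]
POP       [9, -20]
NEG       [9, 20]
SUB       [-11]
PUSH 48   [-11, 48]
SUB       [-59]
PUSH -55  [-59, -55]
OVER      [-59, -55, -59]
OVER      [-59, -55, -59, -55]
STORE 2   [-59, -55, -59]
LOAD 2    [-59, -55, -59, -55]
OVER      [-59, -55, -59, -55, -59]

-55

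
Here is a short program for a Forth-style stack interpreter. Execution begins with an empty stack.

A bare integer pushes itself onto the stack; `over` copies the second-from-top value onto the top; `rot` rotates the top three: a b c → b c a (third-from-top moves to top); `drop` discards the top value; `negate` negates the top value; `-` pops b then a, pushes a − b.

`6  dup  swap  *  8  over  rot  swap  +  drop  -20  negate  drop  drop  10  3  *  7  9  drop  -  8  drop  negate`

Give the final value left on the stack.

6      : 6
dup    : 6 6
swap   : 6 6
*      : 36
8      : 36 8
over   : 36 8 36
rot    : 8 36 36
swap   : 8 36 36
+      : 8 72
drop   : 8
-20    : 8 -20
negate : 8 20
drop   : 8
drop   : (empty)
10     : 10
3      : 10 3
*      : 30
7      : 30 7
9      : 30 7 9
drop   : 30 7
-      : 23
8      : 23 8
drop   : 23
negate : -23

-23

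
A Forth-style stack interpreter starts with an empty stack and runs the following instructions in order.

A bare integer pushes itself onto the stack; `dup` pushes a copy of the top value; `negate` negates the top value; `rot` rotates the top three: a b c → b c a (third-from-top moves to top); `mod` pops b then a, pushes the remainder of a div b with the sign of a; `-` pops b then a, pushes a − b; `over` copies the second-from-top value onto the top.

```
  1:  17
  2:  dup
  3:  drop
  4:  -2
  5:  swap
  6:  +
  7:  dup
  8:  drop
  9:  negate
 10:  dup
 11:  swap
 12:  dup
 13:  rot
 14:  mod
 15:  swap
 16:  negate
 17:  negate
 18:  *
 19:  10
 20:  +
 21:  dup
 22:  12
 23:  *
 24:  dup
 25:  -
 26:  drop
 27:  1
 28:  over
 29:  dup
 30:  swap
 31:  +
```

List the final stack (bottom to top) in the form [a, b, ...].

17     -> 17
dup    -> 17 17
drop   -> 17
-2     -> 17 -2
swap   -> -2 17
+      -> 15
dup    -> 15 15
drop   -> 15
negate -> -15
dup    -> -15 -15
swap   -> -15 -15
dup    -> -15 -15 -15
rot    -> -15 -15 -15
mod    -> -15 0
swap   -> 0 -15
negate -> 0 15
negate -> 0 -15
*      -> 0
10     -> 0 10
+      -> 10
dup    -> 10 10
12     -> 10 10 12
*      -> 10 120
dup    -> 10 120 120
-      -> 10 0
drop   -> 10
1      -> 10 1
over   -> 10 1 10
dup    -> 10 1 10 10
swap   -> 10 1 10 10
+      -> 10 1 20

[10, 1, 20]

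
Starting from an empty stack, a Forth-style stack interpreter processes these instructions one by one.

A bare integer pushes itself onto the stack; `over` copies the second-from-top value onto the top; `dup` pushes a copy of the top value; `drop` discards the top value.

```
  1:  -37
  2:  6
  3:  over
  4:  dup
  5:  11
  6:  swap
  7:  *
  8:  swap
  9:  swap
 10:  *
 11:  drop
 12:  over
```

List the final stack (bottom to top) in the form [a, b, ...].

-37  -> [-37]
6    -> [-37, 6]
over -> [-37, 6, -37]
dup  -> [-37, 6, -37, -37]
11   -> [-37, 6, -37, -37, 11]
swap -> [-37, 6, -37, 11, -37]
*    -> [-37, 6, -37, -407]
swap -> [-37, 6, -407, -37]
swap -> [-37, 6, -37, -407]
*    -> [-37, 6, 15059]
drop -> [-37, 6]
over -> [-37, 6, -37]

[-37, 6, -37]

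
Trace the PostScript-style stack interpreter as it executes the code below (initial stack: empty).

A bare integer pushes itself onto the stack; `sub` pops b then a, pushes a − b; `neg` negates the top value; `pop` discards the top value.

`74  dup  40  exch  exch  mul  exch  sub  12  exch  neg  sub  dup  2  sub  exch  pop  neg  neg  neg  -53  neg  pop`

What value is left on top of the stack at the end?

74   -> [74]
dup  -> [74, 74]
40   -> [74, 74, 40]
exch -> [74, 40, 74]
exch -> [74, 74, 40]
mul  -> [74, 2960]
exch -> [2960, 74]
sub  -> [2886]
12   -> [2886, 12]
exch -> [12, 2886]
neg  -> [12, -2886]
sub  -> [2898]
dup  -> [2898, 2898]
2    -> [2898, 2898, 2]
sub  -> [2898, 2896]
exch -> [2896, 2898]
pop  -> [2896]
neg  -> [-2896]
neg  -> [2896]
neg  -> [-2896]
-53  -> [-2896, -53]
neg  -> [-2896, 53]
pop  -> [-2896]

-2896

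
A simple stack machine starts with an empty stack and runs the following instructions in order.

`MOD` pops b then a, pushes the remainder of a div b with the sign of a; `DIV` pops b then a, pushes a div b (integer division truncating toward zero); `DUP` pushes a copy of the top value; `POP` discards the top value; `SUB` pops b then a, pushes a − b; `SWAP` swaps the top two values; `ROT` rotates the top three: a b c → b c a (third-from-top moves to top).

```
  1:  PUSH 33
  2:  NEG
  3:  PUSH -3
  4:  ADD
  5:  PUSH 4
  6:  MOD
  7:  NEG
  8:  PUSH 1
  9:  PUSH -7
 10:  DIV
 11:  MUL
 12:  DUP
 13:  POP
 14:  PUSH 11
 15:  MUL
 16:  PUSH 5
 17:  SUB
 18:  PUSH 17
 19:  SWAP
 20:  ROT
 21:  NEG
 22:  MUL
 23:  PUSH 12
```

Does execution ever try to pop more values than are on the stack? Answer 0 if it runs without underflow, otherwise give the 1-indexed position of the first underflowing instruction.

PUSH 33 : [33]
NEG     : [-33]
PUSH -3 : [-33, -3]
ADD     : [-36]
PUSH 4  : [-36, 4]
MOD     : [0]
NEG     : [0]
PUSH 1  : [0, 1]
PUSH -7 : [0, 1, -7]
DIV     : [0, 0]
MUL     : [0]
DUP     : [0, 0]
POP     : [0]
PUSH 11 : [0, 11]
MUL     : [0]
PUSH 5  : [0, 5]
SUB     : [-5]
PUSH 17 : [-5, 17]
SWAP    : [17, -5]
ROT  — needs 3 operands, stack has 2 → underflow

20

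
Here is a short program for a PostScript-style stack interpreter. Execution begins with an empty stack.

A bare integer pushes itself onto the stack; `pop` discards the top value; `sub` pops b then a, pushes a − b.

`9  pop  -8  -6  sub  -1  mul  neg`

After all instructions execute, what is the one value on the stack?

-2

9   -> 9
pop -> (empty)
-8  -> -8
-6  -> -8 -6
sub -> -2
-1  -> -2 -1
mul -> 2
neg -> -2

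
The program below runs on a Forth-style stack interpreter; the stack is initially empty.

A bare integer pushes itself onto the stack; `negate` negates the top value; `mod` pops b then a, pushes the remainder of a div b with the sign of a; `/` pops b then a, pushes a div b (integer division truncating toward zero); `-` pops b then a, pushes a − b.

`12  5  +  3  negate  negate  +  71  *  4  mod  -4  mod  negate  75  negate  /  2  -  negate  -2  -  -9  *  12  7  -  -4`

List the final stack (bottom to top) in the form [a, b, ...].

12     : 12
5      : 12 5
+      : 17
3      : 17 3
negate : 17 -3
negate : 17 3
+      : 20
71     : 20 71
*      : 1420
4      : 1420 4
mod    : 0
-4     : 0 -4
mod    : 0
negate : 0
75     : 0 75
negate : 0 -75
/      : 0
2      : 0 2
-      : -2
negate : 2
-2     : 2 -2
-      : 4
-9     : 4 -9
*      : -36
12     : -36 12
7      : -36 12 7
-      : -36 5
-4     : -36 5 -4

[-36, 5, -4]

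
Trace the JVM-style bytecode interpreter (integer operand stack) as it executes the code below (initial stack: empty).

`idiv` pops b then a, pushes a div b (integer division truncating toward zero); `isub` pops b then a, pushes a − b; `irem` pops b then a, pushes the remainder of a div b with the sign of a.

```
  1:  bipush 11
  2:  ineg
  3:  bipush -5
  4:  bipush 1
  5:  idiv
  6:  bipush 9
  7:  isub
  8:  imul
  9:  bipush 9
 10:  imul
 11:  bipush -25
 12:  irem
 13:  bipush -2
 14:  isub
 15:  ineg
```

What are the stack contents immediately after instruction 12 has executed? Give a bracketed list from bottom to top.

[11]

bipush 11  → 11
ineg       → -11
bipush -5  → -11 -5
bipush 1   → -11 -5 1
idiv       → -11 -5
bipush 9   → -11 -5 9
isub       → -11 -14
imul       → 154
bipush 9   → 154 9
imul       → 1386
bipush -25 → 1386 -25
irem       → 11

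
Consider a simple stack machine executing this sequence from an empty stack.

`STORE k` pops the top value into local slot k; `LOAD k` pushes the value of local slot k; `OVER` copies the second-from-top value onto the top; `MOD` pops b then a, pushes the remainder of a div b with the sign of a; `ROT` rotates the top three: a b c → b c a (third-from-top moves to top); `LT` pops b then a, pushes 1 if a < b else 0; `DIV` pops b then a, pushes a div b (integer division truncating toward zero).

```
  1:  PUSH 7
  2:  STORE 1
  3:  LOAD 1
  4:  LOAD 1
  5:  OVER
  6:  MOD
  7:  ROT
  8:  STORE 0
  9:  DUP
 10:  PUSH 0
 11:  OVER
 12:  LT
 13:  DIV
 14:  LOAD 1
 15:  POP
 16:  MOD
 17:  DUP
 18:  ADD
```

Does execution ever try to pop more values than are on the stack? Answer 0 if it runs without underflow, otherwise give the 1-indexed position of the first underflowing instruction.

7

PUSH 7  -> 7
STORE 1 -> (empty)
LOAD 1  -> 7
LOAD 1  -> 7 7
OVER    -> 7 7 7
MOD     -> 7 0
ROT  — needs 3 operands, stack has 2 → underflow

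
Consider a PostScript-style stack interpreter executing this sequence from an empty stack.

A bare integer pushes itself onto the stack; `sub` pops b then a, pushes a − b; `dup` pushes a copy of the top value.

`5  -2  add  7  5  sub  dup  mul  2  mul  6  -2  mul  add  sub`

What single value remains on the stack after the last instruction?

5   -> 5
-2  -> 5 -2
add -> 3
7   -> 3 7
5   -> 3 7 5
sub -> 3 2
dup -> 3 2 2
mul -> 3 4
2   -> 3 4 2
mul -> 3 8
6   -> 3 8 6
-2  -> 3 8 6 -2
mul -> 3 8 -12
add -> 3 -4
sub -> 7

7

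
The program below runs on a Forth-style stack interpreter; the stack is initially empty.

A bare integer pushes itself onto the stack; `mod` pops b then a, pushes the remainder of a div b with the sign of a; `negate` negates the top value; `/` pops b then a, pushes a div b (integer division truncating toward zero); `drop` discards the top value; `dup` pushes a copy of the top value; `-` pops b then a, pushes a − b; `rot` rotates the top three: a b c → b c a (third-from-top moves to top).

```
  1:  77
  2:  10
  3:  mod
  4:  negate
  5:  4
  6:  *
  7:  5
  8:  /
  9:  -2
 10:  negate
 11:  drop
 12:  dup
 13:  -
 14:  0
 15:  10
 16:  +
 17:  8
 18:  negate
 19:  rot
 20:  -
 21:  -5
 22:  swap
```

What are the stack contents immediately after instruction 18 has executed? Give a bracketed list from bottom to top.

77     → 77
10     → 77 10
mod    → 7
negate → -7
4      → -7 4
*      → -28
5      → -28 5
/      → -5
-2     → -5 -2
negate → -5 2
drop   → -5
dup    → -5 -5
-      → 0
0      → 0 0
10     → 0 0 10
+      → 0 10
8      → 0 10 8
negate → 0 10 -8

[0, 10, -8]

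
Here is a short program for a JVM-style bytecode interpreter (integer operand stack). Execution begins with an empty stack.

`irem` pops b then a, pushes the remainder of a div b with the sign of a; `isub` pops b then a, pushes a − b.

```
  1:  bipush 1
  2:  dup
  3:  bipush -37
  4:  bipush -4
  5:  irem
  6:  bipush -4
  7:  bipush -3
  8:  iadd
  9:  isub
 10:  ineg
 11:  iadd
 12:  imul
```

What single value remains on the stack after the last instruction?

-5

bipush 1   → 1
dup        → 1 1
bipush -37 → 1 1 -37
bipush -4  → 1 1 -37 -4
irem       → 1 1 -1
bipush -4  → 1 1 -1 -4
bipush -3  → 1 1 -1 -4 -3
iadd       → 1 1 -1 -7
isub       → 1 1 6
ineg       → 1 1 -6
iadd       → 1 -5
imul       → -5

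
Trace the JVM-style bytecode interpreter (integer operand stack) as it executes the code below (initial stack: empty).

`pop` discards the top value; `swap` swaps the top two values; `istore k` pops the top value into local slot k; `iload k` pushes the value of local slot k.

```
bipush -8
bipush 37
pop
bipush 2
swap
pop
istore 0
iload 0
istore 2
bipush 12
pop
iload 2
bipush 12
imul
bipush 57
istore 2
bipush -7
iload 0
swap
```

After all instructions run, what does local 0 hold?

bipush -8 : [-8]
bipush 37 : [-8, 37]
pop       : [-8]
bipush 2  : [-8, 2]
swap      : [2, -8]
pop       : [2]
istore 0  : []
iload 0   : [2]
istore 2  : []
bipush 12 : [12]
pop       : []
iload 2   : [2]
bipush 12 : [2, 12]
imul      : [24]
bipush 57 : [24, 57]
istore 2  : [24]
bipush -7 : [24, -7]
iload 0   : [24, -7, 2]
swap      : [24, 2, -7]

2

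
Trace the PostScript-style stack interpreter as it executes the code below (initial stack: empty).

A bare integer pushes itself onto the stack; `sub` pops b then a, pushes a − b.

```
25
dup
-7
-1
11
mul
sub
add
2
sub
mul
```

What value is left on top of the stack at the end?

25   [25]
dup  [25, 25]
-7   [25, 25, -7]
-1   [25, 25, -7, -1]
11   [25, 25, -7, -1, 11]
mul  [25, 25, -7, -11]
sub  [25, 25, 4]
add  [25, 29]
2    [25, 29, 2]
sub  [25, 27]
mul  [675]

675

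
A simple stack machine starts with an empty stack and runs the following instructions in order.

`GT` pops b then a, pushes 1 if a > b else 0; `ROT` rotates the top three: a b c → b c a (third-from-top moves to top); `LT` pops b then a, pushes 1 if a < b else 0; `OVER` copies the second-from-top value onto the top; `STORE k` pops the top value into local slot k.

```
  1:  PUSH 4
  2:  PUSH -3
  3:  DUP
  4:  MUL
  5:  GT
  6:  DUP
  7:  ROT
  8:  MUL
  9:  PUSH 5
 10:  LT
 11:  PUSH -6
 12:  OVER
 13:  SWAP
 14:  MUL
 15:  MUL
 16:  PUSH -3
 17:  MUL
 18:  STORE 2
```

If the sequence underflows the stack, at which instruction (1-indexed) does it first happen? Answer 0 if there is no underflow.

7

PUSH 4  : 4
PUSH -3 : 4 -3
DUP     : 4 -3 -3
MUL     : 4 9
GT      : 0
DUP     : 0 0
ROT  — needs 3 operands, stack has 2 → underflow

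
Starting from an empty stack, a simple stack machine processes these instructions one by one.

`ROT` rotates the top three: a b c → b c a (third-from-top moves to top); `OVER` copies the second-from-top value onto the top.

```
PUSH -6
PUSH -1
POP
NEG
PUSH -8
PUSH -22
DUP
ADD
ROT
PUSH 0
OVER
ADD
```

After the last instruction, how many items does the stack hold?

PUSH -6   -6
PUSH -1   -6 -1
POP       -6
NEG       6
PUSH -8   6 -8
PUSH -22  6 -8 -22
DUP       6 -8 -22 -22
ADD       6 -8 -44
ROT       -8 -44 6
PUSH 0    -8 -44 6 0
OVER      -8 -44 6 0 6
ADD       -8 -44 6 6

4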